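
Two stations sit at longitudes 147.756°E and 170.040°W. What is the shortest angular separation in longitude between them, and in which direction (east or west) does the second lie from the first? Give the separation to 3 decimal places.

42.204° east

Raw difference: -170.040 − 147.756 = -317.796°.
Normalise into (−180°, 180°]: -317.796° + 360° = 42.204°.
Positive ⇒ the second point lies to the east; separation 42.204°.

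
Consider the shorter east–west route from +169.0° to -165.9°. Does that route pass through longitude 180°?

Naïve |-165.9 − 169.0| = 334.9° > 180°, so the shorter arc goes the other way round — across 180°.
Signed shortest Δλ = ((-165.9 − 169.0 + 180) mod 360) − 180 = 25.1°.
Going east by 25.1° from +169.0° passes through 180° before reaching -165.9°.

Yes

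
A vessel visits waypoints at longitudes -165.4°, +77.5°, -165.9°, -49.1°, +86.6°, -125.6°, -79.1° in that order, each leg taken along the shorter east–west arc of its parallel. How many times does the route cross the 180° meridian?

Leg 1: -165.4° → +77.5°, shortest Δλ = -117.1° (west) — crosses 180°.
Leg 2: +77.5° → -165.9°, shortest Δλ = 116.6° (east) — crosses 180°.
Leg 3: -165.9° → -49.1°, shortest Δλ = 116.8° (east) — does not cross 180°.
Leg 4: -49.1° → +86.6°, shortest Δλ = 135.7° (east) — does not cross 180°.
Leg 5: +86.6° → -125.6°, shortest Δλ = 147.8° (east) — crosses 180°.
Leg 6: -125.6° → -79.1°, shortest Δλ = 46.5° (east) — does not cross 180°.
Total crossings: 3.

3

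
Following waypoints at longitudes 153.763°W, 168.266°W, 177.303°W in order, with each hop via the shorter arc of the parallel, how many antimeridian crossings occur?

0

Leg 1: -153.763° → -168.266°, shortest Δλ = -14.503° (west) — does not cross 180°.
Leg 2: -168.266° → -177.303°, shortest Δλ = -9.037° (west) — does not cross 180°.
Total crossings: 0.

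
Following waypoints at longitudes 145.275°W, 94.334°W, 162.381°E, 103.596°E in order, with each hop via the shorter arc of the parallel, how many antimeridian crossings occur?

Leg 1: -145.275° → -94.334°, shortest Δλ = 50.941° (east) — does not cross 180°.
Leg 2: -94.334° → +162.381°, shortest Δλ = -103.285° (west) — crosses 180°.
Leg 3: +162.381° → +103.596°, shortest Δλ = -58.785° (west) — does not cross 180°.
Total crossings: 1.

1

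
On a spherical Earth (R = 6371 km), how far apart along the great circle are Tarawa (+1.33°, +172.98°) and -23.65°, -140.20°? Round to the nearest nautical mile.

3115 nmi

Δλ = -140.20 − 172.98 = -313.18°; wrapped into (−180°, 180°]: 46.82°.
Δφ = -23.65 − 1.33 = -24.98°.
a = sin²(Δφ/2) + cos φ₁ · cos φ₂ · sin²(Δλ/2) = 0.191329.
c = 2·atan2(√a, √(1−a)) = 0.90544 rad → d = 6371·c ≈ 5768.55 km ≈ 3114.77 nmi.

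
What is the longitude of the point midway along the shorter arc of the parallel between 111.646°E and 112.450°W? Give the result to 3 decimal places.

Signed shortest Δλ from +111.646° to -112.450° is +135.904°.
Midpoint longitude = +111.646° + (+135.904°)/2 = +111.646° + 67.952° = +179.598°.
(The naïve average (+111.646 + -112.450)/2 = -0.402° is on the wrong side of the globe.)

179.598°E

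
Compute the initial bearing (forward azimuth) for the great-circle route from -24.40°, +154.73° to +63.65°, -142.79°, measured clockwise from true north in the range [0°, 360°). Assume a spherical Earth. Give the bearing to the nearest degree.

24°

Δλ = -142.79 − 154.73 = -297.52°; wrapped into (−180°, 180°]: 62.48°.
θ = atan2( sin Δλ · cos φ₂ , cos φ₁ · sin φ₂ − sin φ₁ · cos φ₂ · cos Δλ )
  = atan2(0.39363, 0.90079) = 23.605° → normalised to [0°, 360°): 23.605°.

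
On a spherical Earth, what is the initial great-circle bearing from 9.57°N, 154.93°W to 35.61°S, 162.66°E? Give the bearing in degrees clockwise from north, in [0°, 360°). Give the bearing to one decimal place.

219.1°

Δλ = 162.66 − -154.93 = 317.59°; wrapped into (−180°, 180°]: -42.41°.
θ = atan2( sin Δλ · cos φ₂ , cos φ₁ · sin φ₂ − sin φ₁ · cos φ₂ · cos Δλ )
  = atan2(-0.54831, -0.67396) = -140.869° → normalised to [0°, 360°): 219.131°.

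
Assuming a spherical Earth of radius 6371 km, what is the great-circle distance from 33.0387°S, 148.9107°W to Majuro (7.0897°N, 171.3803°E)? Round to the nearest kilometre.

Δλ = 171.3803 − -148.9107 = 320.2910°; wrapped into (−180°, 180°]: -39.7090°.
Δφ = 7.0897 − -33.0387 = 40.1284°.
a = sin²(Δφ/2) + cos φ₁ · cos φ₂ · sin²(Δλ/2) = 0.213658.
c = 2·atan2(√a, √(1−a)) = 0.96102 rad → d = 6371·c ≈ 6122.66 km.

6123 km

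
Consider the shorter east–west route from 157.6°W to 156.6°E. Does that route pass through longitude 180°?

Naïve |156.6 − -157.6| = 314.2° > 180°, so the shorter arc goes the other way round — across 180°.
Signed shortest Δλ = ((156.6 − -157.6 + 180) mod 360) − 180 = -45.8°.
Going west by 45.8° from -157.6° passes through 180° before reaching +156.6°.

Yes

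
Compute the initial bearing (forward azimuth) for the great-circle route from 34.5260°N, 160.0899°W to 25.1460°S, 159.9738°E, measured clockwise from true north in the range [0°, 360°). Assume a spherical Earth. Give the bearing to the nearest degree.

Δλ = 159.9738 − -160.0899 = 320.0637°; wrapped into (−180°, 180°]: -39.9363°.
θ = atan2( sin Δλ · cos φ₂ , cos φ₁ · sin φ₂ − sin φ₁ · cos φ₂ · cos Δλ )
  = atan2(-0.58110, -0.74348) = -141.989° → normalised to [0°, 360°): 218.011°.

218°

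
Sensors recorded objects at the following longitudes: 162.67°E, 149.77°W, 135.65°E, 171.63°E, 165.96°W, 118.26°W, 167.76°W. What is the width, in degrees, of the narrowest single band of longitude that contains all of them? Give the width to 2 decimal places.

106.09°

Sort the longitudes: -167.76°, -165.96°, -149.77°, -118.26°, +135.65°, +162.67°, +171.63°.
Eastward gaps between consecutive values (wrapping around): 1.80°, 16.19°, 31.51°, 253.91°, 27.02°, 8.96°, 20.61°.
Largest gap = 253.91° ⇒ minimal covering band is its complement: 360° − 253.91° = 106.09°.
Band runs from +135.65° eastward to -118.26°, crossing the antimeridian.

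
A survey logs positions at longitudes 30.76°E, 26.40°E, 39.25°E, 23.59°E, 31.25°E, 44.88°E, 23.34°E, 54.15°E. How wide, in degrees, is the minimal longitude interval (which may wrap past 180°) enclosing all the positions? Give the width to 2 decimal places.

30.81°

Sort the longitudes: +23.34°, +23.59°, +26.40°, +30.76°, +31.25°, +39.25°, +44.88°, +54.15°.
Eastward gaps between consecutive values (wrapping around): 0.25°, 2.81°, 4.36°, 0.49°, 8.00°, 5.63°, 9.27°, 329.19°.
Largest gap = 329.19° ⇒ minimal covering band is its complement: 360° − 329.19° = 30.81°.
Band runs from +23.34° eastward to +54.15°.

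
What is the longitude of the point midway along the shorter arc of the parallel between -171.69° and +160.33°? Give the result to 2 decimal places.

+174.32°

Signed shortest Δλ from -171.69° to +160.33° is -27.98°.
Midpoint longitude = -171.69° + (-27.98°)/2 = -171.69° − 13.99° = -185.68°.
Normalise into (−180°, 180°]: +174.32°.
(The naïve average (-171.69 + +160.33)/2 = -5.68° is on the wrong side of the globe.)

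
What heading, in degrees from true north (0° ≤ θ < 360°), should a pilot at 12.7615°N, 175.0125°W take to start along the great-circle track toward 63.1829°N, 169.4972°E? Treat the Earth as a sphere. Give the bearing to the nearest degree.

Δλ = 169.4972 − -175.0125 = 344.5097°; wrapped into (−180°, 180°]: -15.4903°.
θ = atan2( sin Δλ · cos φ₂ , cos φ₁ · sin φ₂ − sin φ₁ · cos φ₂ · cos Δλ )
  = atan2(-0.12049, 0.77437) = -8.844° → normalised to [0°, 360°): 351.156°.

351°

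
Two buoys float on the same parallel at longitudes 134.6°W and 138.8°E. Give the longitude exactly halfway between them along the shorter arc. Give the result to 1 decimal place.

Signed shortest Δλ from -134.6° to +138.8° is -86.6°.
Midpoint longitude = -134.6° + (-86.6°)/2 = -134.6° − 43.3° = -177.9°.
(The naïve average (-134.6 + +138.8)/2 = 2.1° is on the wrong side of the globe.)

177.9°W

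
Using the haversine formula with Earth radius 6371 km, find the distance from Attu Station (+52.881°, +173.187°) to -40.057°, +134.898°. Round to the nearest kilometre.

10971 km

Δλ = 134.898 − 173.187 = -38.289°.
Δφ = -40.057 − 52.881 = -92.938°.
a = sin²(Δφ/2) + cos φ₁ · cos φ₂ · sin²(Δλ/2) = 0.575306.
c = 2·atan2(√a, √(1−a)) = 1.72198 rad → d = 6371·c ≈ 10970.76 km.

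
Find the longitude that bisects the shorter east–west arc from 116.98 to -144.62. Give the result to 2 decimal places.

+166.18°

Signed shortest Δλ from +116.98° to -144.62° is +98.40°.
Midpoint longitude = +116.98° + (+98.40°)/2 = +116.98° + 49.20° = +166.18°.
(The naïve average (+116.98 + -144.62)/2 = -13.82° is on the wrong side of the globe.)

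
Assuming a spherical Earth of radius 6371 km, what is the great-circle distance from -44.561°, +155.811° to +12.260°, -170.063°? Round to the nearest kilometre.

Δλ = -170.063 − 155.811 = -325.874°; wrapped into (−180°, 180°]: 34.126°.
Δφ = 12.260 − -44.561 = 56.821°.
a = sin²(Δφ/2) + cos φ₁ · cos φ₂ · sin²(Δλ/2) = 0.286317.
c = 2·atan2(√a, √(1−a)) = 1.12922 rad → d = 6371·c ≈ 7194.26 km.

7194 km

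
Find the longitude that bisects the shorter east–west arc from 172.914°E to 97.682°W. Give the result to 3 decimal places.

142.384°W

Signed shortest Δλ from +172.914° to -97.682° is +89.404°.
Midpoint longitude = +172.914° + (+89.404°)/2 = +172.914° + 44.702° = +217.616°.
Normalise into (−180°, 180°]: -142.384°.
(The naïve average (+172.914 + -97.682)/2 = 37.616° is on the wrong side of the globe.)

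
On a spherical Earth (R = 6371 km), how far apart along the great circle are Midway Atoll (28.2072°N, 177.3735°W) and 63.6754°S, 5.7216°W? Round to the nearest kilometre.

Δλ = -5.7216 − -177.3735 = 171.6519°.
Δφ = -63.6754 − 28.2072 = -91.8826°.
a = sin²(Δφ/2) + cos φ₁ · cos φ₂ · sin²(Δλ/2) = 0.905148.
c = 2·atan2(√a, √(1−a)) = 2.51545 rad → d = 6371·c ≈ 16025.96 km.

16026 km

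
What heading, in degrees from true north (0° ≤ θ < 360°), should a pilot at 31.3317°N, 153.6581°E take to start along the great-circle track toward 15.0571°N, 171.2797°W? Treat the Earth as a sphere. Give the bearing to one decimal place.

108.8°

Δλ = -171.2797 − 153.6581 = -324.9378°; wrapped into (−180°, 180°]: 35.0622°.
θ = atan2( sin Δλ · cos φ₂ , cos φ₁ · sin φ₂ − sin φ₁ · cos φ₂ · cos Δλ )
  = atan2(0.55474, -0.18912) = 108.825° → normalised to [0°, 360°): 108.825°.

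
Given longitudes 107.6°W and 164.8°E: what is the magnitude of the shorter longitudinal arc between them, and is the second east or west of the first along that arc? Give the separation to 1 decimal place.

87.6° west

Raw difference: 164.8 − -107.6 = 272.4°.
Normalise into (−180°, 180°]: 272.4° − 360° = -87.6°.
Negative ⇒ the second point lies to the west; separation 87.6°.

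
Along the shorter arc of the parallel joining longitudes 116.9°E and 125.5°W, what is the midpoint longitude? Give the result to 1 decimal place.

Signed shortest Δλ from +116.9° to -125.5° is +117.6°.
Midpoint longitude = +116.9° + (+117.6°)/2 = +116.9° + 58.8° = +175.7°.
(The naïve average (+116.9 + -125.5)/2 = -4.3° is on the wrong side of the globe.)

175.7°E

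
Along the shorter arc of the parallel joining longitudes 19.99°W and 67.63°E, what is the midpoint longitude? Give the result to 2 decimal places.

23.82°E

Signed shortest Δλ from -19.99° to +67.63° is +87.62°.
Midpoint longitude = -19.99° + (+87.62°)/2 = -19.99° + 43.81° = +23.82°.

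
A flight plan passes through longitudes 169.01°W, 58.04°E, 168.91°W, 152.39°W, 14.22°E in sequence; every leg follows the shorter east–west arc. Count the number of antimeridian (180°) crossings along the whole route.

Leg 1: -169.01° → +58.04°, shortest Δλ = -132.95° (west) — crosses 180°.
Leg 2: +58.04° → -168.91°, shortest Δλ = 133.05° (east) — crosses 180°.
Leg 3: -168.91° → -152.39°, shortest Δλ = 16.52° (east) — does not cross 180°.
Leg 4: -152.39° → +14.22°, shortest Δλ = 166.61° (east) — does not cross 180°.
Total crossings: 2.

2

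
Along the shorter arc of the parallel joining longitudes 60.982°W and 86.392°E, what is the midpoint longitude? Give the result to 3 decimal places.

Signed shortest Δλ from -60.982° to +86.392° is +147.374°.
Midpoint longitude = -60.982° + (+147.374°)/2 = -60.982° + 73.687° = +12.705°.

12.705°E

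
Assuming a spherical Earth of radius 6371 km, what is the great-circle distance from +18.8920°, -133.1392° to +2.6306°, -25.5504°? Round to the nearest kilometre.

Δλ = -25.5504 − -133.1392 = 107.5888°.
Δφ = 2.6306 − 18.8920 = -16.2614°.
a = sin²(Δφ/2) + cos φ₁ · cos φ₂ · sin²(Δλ/2) = 0.635372.
c = 2·atan2(√a, √(1−a)) = 1.84496 rad → d = 6371·c ≈ 11754.25 km.

11754 km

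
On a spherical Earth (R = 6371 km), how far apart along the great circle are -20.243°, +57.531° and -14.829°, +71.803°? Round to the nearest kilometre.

1628 km

Δλ = 71.803 − 57.531 = 14.272°.
Δφ = -14.829 − -20.243 = 5.414°.
a = sin²(Δφ/2) + cos φ₁ · cos φ₂ · sin²(Δλ/2) = 0.016227.
c = 2·atan2(√a, √(1−a)) = 0.25546 rad → d = 6371·c ≈ 1627.56 km.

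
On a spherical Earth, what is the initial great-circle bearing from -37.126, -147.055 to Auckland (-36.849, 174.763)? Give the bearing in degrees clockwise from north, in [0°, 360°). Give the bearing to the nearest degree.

259°

Δλ = 174.763 − -147.055 = 321.818°; wrapped into (−180°, 180°]: -38.182°.
θ = atan2( sin Δλ · cos φ₂ , cos φ₁ · sin φ₂ − sin φ₁ · cos φ₂ · cos Δλ )
  = atan2(-0.49466, -0.09850) = -101.262° → normalised to [0°, 360°): 258.738°.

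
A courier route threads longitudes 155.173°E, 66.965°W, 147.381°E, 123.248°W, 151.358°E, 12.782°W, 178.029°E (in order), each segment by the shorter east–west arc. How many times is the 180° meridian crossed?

Leg 1: +155.173° → -66.965°, shortest Δλ = 137.862° (east) — crosses 180°.
Leg 2: -66.965° → +147.381°, shortest Δλ = -145.654° (west) — crosses 180°.
Leg 3: +147.381° → -123.248°, shortest Δλ = 89.371° (east) — crosses 180°.
Leg 4: -123.248° → +151.358°, shortest Δλ = -85.394° (west) — crosses 180°.
Leg 5: +151.358° → -12.782°, shortest Δλ = -164.14° (west) — does not cross 180°.
Leg 6: -12.782° → +178.029°, shortest Δλ = -169.189° (west) — crosses 180°.
Total crossings: 5.

5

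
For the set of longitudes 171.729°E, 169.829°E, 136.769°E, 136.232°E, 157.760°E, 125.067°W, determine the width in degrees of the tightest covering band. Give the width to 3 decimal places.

Sort the longitudes: -125.067°, +136.232°, +136.769°, +157.760°, +169.829°, +171.729°.
Eastward gaps between consecutive values (wrapping around): 261.299°, 0.537°, 20.991°, 12.069°, 1.900°, 63.204°.
Largest gap = 261.299° ⇒ minimal covering band is its complement: 360° − 261.299° = 98.701°.
Band runs from +136.232° eastward to -125.067°, crossing the antimeridian.

98.701°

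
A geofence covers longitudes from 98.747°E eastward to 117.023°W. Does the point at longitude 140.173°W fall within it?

Band width going east from +98.747° to -117.023°: ((-117.023 − 98.747) mod 360) = 144.230°.
Offset of -140.173° east of the west edge: ((-140.173 − 98.747) mod 360) = 121.080°.
121.080° ≤ 144.230° ⇒ inside.

Yes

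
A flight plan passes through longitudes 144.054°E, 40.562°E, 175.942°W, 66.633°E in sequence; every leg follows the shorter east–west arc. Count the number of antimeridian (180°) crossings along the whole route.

2

Leg 1: +144.054° → +40.562°, shortest Δλ = -103.492° (west) — does not cross 180°.
Leg 2: +40.562° → -175.942°, shortest Δλ = 143.496° (east) — crosses 180°.
Leg 3: -175.942° → +66.633°, shortest Δλ = -117.425° (west) — crosses 180°.
Total crossings: 2.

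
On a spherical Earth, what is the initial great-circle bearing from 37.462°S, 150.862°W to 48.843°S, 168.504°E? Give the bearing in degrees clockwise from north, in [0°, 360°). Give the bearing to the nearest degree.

236°

Δλ = 168.504 − -150.862 = 319.366°; wrapped into (−180°, 180°]: -40.634°.
θ = atan2( sin Δλ · cos φ₂ , cos φ₁ · sin φ₂ − sin φ₁ · cos φ₂ · cos Δλ )
  = atan2(-0.42859, -0.29385) = -124.435° → normalised to [0°, 360°): 235.565°.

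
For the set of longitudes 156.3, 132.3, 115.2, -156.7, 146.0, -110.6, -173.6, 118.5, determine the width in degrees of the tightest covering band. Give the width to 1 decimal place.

Sort the longitudes: -173.6°, -156.7°, -110.6°, +115.2°, +118.5°, +132.3°, +146.0°, +156.3°.
Eastward gaps between consecutive values (wrapping around): 16.9°, 46.1°, 225.8°, 3.3°, 13.8°, 13.7°, 10.3°, 30.1°.
Largest gap = 225.8° ⇒ minimal covering band is its complement: 360° − 225.8° = 134.2°.
Band runs from +115.2° eastward to -110.6°, crossing the antimeridian.

134.2°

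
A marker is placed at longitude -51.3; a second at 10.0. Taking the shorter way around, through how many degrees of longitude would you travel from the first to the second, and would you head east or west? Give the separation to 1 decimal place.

61.3° east

Raw difference: 10.0 − -51.3 = 61.3°.
Normalise into (−180°, 180°]: 61.3° stays 61.3°.
Positive ⇒ the second point lies to the east; separation 61.3°.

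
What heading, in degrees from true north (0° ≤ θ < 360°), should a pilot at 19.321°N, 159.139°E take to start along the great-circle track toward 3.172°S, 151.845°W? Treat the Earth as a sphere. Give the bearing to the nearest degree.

Δλ = -151.845 − 159.139 = -310.984°; wrapped into (−180°, 180°]: 49.016°.
θ = atan2( sin Δλ · cos φ₂ , cos φ₁ · sin φ₂ − sin φ₁ · cos φ₂ · cos Δλ )
  = atan2(0.75374, -0.26888) = 109.633° → normalised to [0°, 360°): 109.633°.

110°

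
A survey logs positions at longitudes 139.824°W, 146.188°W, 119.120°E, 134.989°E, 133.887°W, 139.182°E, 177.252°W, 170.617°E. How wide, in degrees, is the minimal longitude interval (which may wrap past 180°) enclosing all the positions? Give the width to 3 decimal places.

Sort the longitudes: -177.252°, -146.188°, -139.824°, -133.887°, +119.120°, +134.989°, +139.182°, +170.617°.
Eastward gaps between consecutive values (wrapping around): 31.064°, 6.364°, 5.937°, 253.007°, 15.869°, 4.193°, 31.435°, 12.131°.
Largest gap = 253.007° ⇒ minimal covering band is its complement: 360° − 253.007° = 106.993°.
Band runs from +119.120° eastward to -133.887°, crossing the antimeridian.

106.993°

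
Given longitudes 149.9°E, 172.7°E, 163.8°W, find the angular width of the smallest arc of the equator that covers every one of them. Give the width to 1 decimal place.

46.3°

Sort the longitudes: -163.8°, +149.9°, +172.7°.
Eastward gaps between consecutive values (wrapping around): 313.7°, 22.8°, 23.5°.
Largest gap = 313.7° ⇒ minimal covering band is its complement: 360° − 313.7° = 46.3°.
Band runs from +149.9° eastward to -163.8°, crossing the antimeridian.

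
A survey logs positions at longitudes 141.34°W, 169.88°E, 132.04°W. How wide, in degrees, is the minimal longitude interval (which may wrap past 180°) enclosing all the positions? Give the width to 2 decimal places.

58.08°

Sort the longitudes: -141.34°, -132.04°, +169.88°.
Eastward gaps between consecutive values (wrapping around): 9.30°, 301.92°, 48.78°.
Largest gap = 301.92° ⇒ minimal covering band is its complement: 360° − 301.92° = 58.08°.
Band runs from +169.88° eastward to -132.04°, crossing the antimeridian.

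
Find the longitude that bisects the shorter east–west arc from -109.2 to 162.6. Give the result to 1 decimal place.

Signed shortest Δλ from -109.2° to +162.6° is -88.2°.
Midpoint longitude = -109.2° + (-88.2°)/2 = -109.2° − 44.1° = -153.3°.
(The naïve average (-109.2 + +162.6)/2 = 26.7° is on the wrong side of the globe.)

-153.3°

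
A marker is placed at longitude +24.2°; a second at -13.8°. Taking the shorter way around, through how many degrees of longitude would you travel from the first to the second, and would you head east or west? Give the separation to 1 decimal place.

Raw difference: -13.8 − 24.2 = -38.0°.
Normalise into (−180°, 180°]: -38.0° stays -38.0°.
Negative ⇒ the second point lies to the west; separation 38.0°.

38.0° west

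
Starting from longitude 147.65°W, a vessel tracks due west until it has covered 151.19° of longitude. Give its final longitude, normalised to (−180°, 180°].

Start at -147.65°; shift −151.19° → -298.84°.
-298.84° lies outside (−180°, 180°]; add 360° → +61.16°.

61.16°E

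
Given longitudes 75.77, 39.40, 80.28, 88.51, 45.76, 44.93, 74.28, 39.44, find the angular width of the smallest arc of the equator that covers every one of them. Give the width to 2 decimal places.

Sort the longitudes: +39.40°, +39.44°, +44.93°, +45.76°, +74.28°, +75.77°, +80.28°, +88.51°.
Eastward gaps between consecutive values (wrapping around): 0.04°, 5.49°, 0.83°, 28.52°, 1.49°, 4.51°, 8.23°, 310.89°.
Largest gap = 310.89° ⇒ minimal covering band is its complement: 360° − 310.89° = 49.11°.
Band runs from +39.40° eastward to +88.51°.

49.11°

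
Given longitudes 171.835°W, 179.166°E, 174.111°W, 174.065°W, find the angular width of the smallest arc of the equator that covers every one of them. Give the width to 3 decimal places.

Sort the longitudes: -174.111°, -174.065°, -171.835°, +179.166°.
Eastward gaps between consecutive values (wrapping around): 0.046°, 2.230°, 351.001°, 6.723°.
Largest gap = 351.001° ⇒ minimal covering band is its complement: 360° − 351.001° = 8.999°.
Band runs from +179.166° eastward to -171.835°, crossing the antimeridian.

8.999°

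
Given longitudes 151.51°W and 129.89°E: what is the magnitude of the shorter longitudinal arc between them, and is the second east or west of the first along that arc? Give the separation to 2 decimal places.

Raw difference: 129.89 − -151.51 = 281.4°.
Normalise into (−180°, 180°]: 281.4° − 360° = -78.6°.
Negative ⇒ the second point lies to the west; separation 78.60°.

78.60° west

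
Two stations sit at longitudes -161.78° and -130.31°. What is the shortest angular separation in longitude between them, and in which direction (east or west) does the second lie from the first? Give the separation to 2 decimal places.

31.47° east

Raw difference: -130.31 − -161.78 = 31.47°.
Normalise into (−180°, 180°]: 31.47° stays 31.47°.
Positive ⇒ the second point lies to the east; separation 31.47°.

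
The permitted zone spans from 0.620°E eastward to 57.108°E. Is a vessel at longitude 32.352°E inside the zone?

Band width going east from +0.620° to +57.108°: ((57.108 − 0.620) mod 360) = 56.488°.
Offset of +32.352° east of the west edge: ((32.352 − 0.620) mod 360) = 31.732°.
31.732° ≤ 56.488° ⇒ inside.

Yes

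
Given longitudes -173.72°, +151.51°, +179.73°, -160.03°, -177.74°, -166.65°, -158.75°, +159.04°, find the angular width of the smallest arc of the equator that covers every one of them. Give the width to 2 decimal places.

Sort the longitudes: -177.74°, -173.72°, -166.65°, -160.03°, -158.75°, +151.51°, +159.04°, +179.73°.
Eastward gaps between consecutive values (wrapping around): 4.02°, 7.07°, 6.62°, 1.28°, 310.26°, 7.53°, 20.69°, 2.53°.
Largest gap = 310.26° ⇒ minimal covering band is its complement: 360° − 310.26° = 49.74°.
Band runs from +151.51° eastward to -158.75°, crossing the antimeridian.

49.74°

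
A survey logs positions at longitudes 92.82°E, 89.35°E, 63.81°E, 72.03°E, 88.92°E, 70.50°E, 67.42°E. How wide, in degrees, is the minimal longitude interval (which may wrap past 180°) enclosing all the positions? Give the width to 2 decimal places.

Sort the longitudes: +63.81°, +67.42°, +70.50°, +72.03°, +88.92°, +89.35°, +92.82°.
Eastward gaps between consecutive values (wrapping around): 3.61°, 3.08°, 1.53°, 16.89°, 0.43°, 3.47°, 330.99°.
Largest gap = 330.99° ⇒ minimal covering band is its complement: 360° − 330.99° = 29.01°.
Band runs from +63.81° eastward to +92.82°.

29.01°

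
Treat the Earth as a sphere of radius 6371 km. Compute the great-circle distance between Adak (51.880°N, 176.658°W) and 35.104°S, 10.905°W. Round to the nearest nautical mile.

9629 nmi

Δλ = -10.905 − -176.658 = 165.753°.
Δφ = -35.104 − 51.880 = -86.984°.
a = sin²(Δφ/2) + cos φ₁ · cos φ₂ · sin²(Δλ/2) = 0.970954.
c = 2·atan2(√a, √(1−a)) = 2.79906 rad → d = 6371·c ≈ 17832.82 km ≈ 9628.96 nmi.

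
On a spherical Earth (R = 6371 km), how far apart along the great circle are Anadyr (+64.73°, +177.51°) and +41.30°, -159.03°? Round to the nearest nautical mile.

1621 nmi

Δλ = -159.03 − 177.51 = -336.54°; wrapped into (−180°, 180°]: 23.46°.
Δφ = 41.30 − 64.73 = -23.43°.
a = sin²(Δφ/2) + cos φ₁ · cos φ₂ · sin²(Δλ/2) = 0.054482.
c = 2·atan2(√a, √(1−a)) = 0.47117 rad → d = 6371·c ≈ 3001.84 km ≈ 1620.86 nmi.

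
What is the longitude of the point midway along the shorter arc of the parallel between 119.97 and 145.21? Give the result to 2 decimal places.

+132.59°

Signed shortest Δλ from +119.97° to +145.21° is +25.24°.
Midpoint longitude = +119.97° + (+25.24°)/2 = +119.97° + 12.62° = +132.59°.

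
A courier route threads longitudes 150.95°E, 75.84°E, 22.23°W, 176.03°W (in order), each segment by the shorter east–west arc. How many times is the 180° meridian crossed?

0

Leg 1: +150.95° → +75.84°, shortest Δλ = -75.11° (west) — does not cross 180°.
Leg 2: +75.84° → -22.23°, shortest Δλ = -98.07° (west) — does not cross 180°.
Leg 3: -22.23° → -176.03°, shortest Δλ = -153.8° (west) — does not cross 180°.
Total crossings: 0.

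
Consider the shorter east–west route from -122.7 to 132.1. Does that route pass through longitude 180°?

Yes

Naïve |132.1 − -122.7| = 254.8° > 180°, so the shorter arc goes the other way round — across 180°.
Signed shortest Δλ = ((132.1 − -122.7 + 180) mod 360) − 180 = -105.2°.
Going west by 105.2° from -122.7° passes through 180° before reaching +132.1°.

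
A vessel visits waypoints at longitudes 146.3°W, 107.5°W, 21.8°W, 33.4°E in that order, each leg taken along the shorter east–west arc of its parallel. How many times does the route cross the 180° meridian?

Leg 1: -146.3° → -107.5°, shortest Δλ = 38.8° (east) — does not cross 180°.
Leg 2: -107.5° → -21.8°, shortest Δλ = 85.7° (east) — does not cross 180°.
Leg 3: -21.8° → +33.4°, shortest Δλ = 55.2° (east) — does not cross 180°.
Total crossings: 0.

0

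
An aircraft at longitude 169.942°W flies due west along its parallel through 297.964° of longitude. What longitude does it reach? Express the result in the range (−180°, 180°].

107.906°W

Start at -169.942°; shift −297.964° → -467.906°.
-467.906° lies outside (−180°, 180°]; add 360° → -107.906°.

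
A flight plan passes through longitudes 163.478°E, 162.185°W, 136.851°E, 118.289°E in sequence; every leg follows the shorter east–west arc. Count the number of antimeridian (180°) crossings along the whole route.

2

Leg 1: +163.478° → -162.185°, shortest Δλ = 34.337° (east) — crosses 180°.
Leg 2: -162.185° → +136.851°, shortest Δλ = -60.964° (west) — crosses 180°.
Leg 3: +136.851° → +118.289°, shortest Δλ = -18.562° (west) — does not cross 180°.
Total crossings: 2.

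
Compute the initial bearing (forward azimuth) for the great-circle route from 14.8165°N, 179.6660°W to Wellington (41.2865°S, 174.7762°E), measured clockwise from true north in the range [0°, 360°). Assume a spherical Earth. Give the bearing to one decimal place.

185.0°

Δλ = 174.7762 − -179.6660 = 354.4422°; wrapped into (−180°, 180°]: -5.5578°.
θ = atan2( sin Δλ · cos φ₂ , cos φ₁ · sin φ₂ − sin φ₁ · cos φ₂ · cos Δλ )
  = atan2(-0.07277, -0.82914) = -174.984° → normalised to [0°, 360°): 185.016°.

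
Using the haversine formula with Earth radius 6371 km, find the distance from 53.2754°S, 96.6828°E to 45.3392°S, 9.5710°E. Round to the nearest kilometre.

5977 km

Δλ = 9.5710 − 96.6828 = -87.1118°.
Δφ = -45.3392 − -53.2754 = 7.9362°.
a = sin²(Δφ/2) + cos φ₁ · cos φ₂ · sin²(Δλ/2) = 0.204358.
c = 2·atan2(√a, √(1−a)) = 0.93815 rad → d = 6371·c ≈ 5976.93 km.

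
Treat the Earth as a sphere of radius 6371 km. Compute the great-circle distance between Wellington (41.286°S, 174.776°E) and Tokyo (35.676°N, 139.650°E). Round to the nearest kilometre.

Δλ = 139.650 − 174.776 = -35.126°.
Δφ = 35.676 − -41.286 = 76.962°.
a = sin²(Δφ/2) + cos φ₁ · cos φ₂ · sin²(Δλ/2) = 0.442782.
c = 2·atan2(√a, √(1−a)) = 1.45611 rad → d = 6371·c ≈ 9276.87 km.

9277 km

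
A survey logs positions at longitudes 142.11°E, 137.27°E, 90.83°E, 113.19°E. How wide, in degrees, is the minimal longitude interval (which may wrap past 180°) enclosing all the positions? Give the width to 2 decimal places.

51.28°

Sort the longitudes: +90.83°, +113.19°, +137.27°, +142.11°.
Eastward gaps between consecutive values (wrapping around): 22.36°, 24.08°, 4.84°, 308.72°.
Largest gap = 308.72° ⇒ minimal covering band is its complement: 360° − 308.72° = 51.28°.
Band runs from +90.83° eastward to +142.11°.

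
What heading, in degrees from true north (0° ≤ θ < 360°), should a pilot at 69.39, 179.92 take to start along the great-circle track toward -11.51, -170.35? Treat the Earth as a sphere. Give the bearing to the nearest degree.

170°

Δλ = -170.35 − 179.92 = -350.27°; wrapped into (−180°, 180°]: 9.73°.
θ = atan2( sin Δλ · cos φ₂ , cos φ₁ · sin φ₂ − sin φ₁ · cos φ₂ · cos Δλ )
  = atan2(0.16561, -0.97422) = 170.353° → normalised to [0°, 360°): 170.353°.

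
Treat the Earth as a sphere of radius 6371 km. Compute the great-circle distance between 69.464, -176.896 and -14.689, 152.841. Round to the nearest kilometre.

9653 km

Δλ = 152.841 − -176.896 = 329.737°; wrapped into (−180°, 180°]: -30.263°.
Δφ = -14.689 − 69.464 = -84.153°.
a = sin²(Δφ/2) + cos φ₁ · cos φ₂ · sin²(Δλ/2) = 0.472186.
c = 2·atan2(√a, √(1−a)) = 1.51514 rad → d = 6371·c ≈ 9652.95 km.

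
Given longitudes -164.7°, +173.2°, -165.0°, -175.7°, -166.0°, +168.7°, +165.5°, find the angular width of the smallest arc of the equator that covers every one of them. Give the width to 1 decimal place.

Sort the longitudes: -175.7°, -166.0°, -165.0°, -164.7°, +165.5°, +168.7°, +173.2°.
Eastward gaps between consecutive values (wrapping around): 9.7°, 1.0°, 0.3°, 330.2°, 3.2°, 4.5°, 11.1°.
Largest gap = 330.2° ⇒ minimal covering band is its complement: 360° − 330.2° = 29.8°.
Band runs from +165.5° eastward to -164.7°, crossing the antimeridian.

29.8°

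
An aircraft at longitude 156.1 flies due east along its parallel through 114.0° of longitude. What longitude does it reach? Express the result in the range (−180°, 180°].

Start at +156.1°; shift +114.0° → +270.1°.
+270.1° lies outside (−180°, 180°]; subtract 360° → -89.9°.

-89.9°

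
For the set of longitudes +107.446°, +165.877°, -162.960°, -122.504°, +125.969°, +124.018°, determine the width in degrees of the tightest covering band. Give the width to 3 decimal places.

130.050°

Sort the longitudes: -162.960°, -122.504°, +107.446°, +124.018°, +125.969°, +165.877°.
Eastward gaps between consecutive values (wrapping around): 40.456°, 229.950°, 16.572°, 1.951°, 39.908°, 31.163°.
Largest gap = 229.950° ⇒ minimal covering band is its complement: 360° − 229.950° = 130.050°.
Band runs from +107.446° eastward to -122.504°, crossing the antimeridian.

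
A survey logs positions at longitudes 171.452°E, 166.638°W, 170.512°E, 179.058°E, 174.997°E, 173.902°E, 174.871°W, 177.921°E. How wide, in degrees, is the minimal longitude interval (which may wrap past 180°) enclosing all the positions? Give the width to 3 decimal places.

Sort the longitudes: -174.871°, -166.638°, +170.512°, +171.452°, +173.902°, +174.997°, +177.921°, +179.058°.
Eastward gaps between consecutive values (wrapping around): 8.233°, 337.150°, 0.940°, 2.450°, 1.095°, 2.924°, 1.137°, 6.071°.
Largest gap = 337.150° ⇒ minimal covering band is its complement: 360° − 337.150° = 22.850°.
Band runs from +170.512° eastward to -166.638°, crossing the antimeridian.

22.850°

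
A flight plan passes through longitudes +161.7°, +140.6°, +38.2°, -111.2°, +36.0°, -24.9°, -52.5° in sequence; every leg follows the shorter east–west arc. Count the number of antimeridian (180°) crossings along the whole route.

Leg 1: +161.7° → +140.6°, shortest Δλ = -21.1° (west) — does not cross 180°.
Leg 2: +140.6° → +38.2°, shortest Δλ = -102.4° (west) — does not cross 180°.
Leg 3: +38.2° → -111.2°, shortest Δλ = -149.4° (west) — does not cross 180°.
Leg 4: -111.2° → +36.0°, shortest Δλ = 147.2° (east) — does not cross 180°.
Leg 5: +36.0° → -24.9°, shortest Δλ = -60.9° (west) — does not cross 180°.
Leg 6: -24.9° → -52.5°, shortest Δλ = -27.6° (west) — does not cross 180°.
Total crossings: 0.

0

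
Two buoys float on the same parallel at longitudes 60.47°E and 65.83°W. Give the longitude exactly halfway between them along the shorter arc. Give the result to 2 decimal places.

2.68°W

Signed shortest Δλ from +60.47° to -65.83° is -126.30°.
Midpoint longitude = +60.47° + (-126.30°)/2 = +60.47° − 63.15° = -2.68°.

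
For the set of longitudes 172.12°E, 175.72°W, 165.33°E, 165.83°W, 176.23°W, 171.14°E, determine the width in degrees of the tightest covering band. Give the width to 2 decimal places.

28.84°

Sort the longitudes: -176.23°, -175.72°, -165.83°, +165.33°, +171.14°, +172.12°.
Eastward gaps between consecutive values (wrapping around): 0.51°, 9.89°, 331.16°, 5.81°, 0.98°, 11.65°.
Largest gap = 331.16° ⇒ minimal covering band is its complement: 360° − 331.16° = 28.84°.
Band runs from +165.33° eastward to -165.83°, crossing the antimeridian.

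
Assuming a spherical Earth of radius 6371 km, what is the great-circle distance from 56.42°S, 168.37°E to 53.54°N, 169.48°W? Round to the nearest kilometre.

12392 km

Δλ = -169.48 − 168.37 = -337.85°; wrapped into (−180°, 180°]: 22.15°.
Δφ = 53.54 − -56.42 = 109.96°.
a = sin²(Δφ/2) + cos φ₁ · cos φ₂ · sin²(Δλ/2) = 0.682811.
c = 2·atan2(√a, √(1−a)) = 1.94510 rad → d = 6371·c ≈ 12392.21 km.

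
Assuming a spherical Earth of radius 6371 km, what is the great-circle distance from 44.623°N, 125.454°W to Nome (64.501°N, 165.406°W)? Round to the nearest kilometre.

Δλ = -165.406 − -125.454 = -39.952°.
Δφ = 64.501 − 44.623 = 19.878°.
a = sin²(Δφ/2) + cos φ₁ · cos φ₂ · sin²(Δλ/2) = 0.065550.
c = 2·atan2(√a, √(1−a)) = 0.51782 rad → d = 6371·c ≈ 3299.05 km.

3299 km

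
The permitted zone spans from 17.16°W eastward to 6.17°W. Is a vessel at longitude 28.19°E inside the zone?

No

Band width going east from -17.16° to -6.17°: ((-6.17 − -17.16) mod 360) = 10.99°.
Offset of +28.19° east of the west edge: ((28.19 − -17.16) mod 360) = 45.35°.
45.35° > 10.99° ⇒ outside.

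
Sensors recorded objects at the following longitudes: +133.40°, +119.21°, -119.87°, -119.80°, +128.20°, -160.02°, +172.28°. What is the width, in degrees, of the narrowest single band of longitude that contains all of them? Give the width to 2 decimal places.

Sort the longitudes: -160.02°, -119.87°, -119.80°, +119.21°, +128.20°, +133.40°, +172.28°.
Eastward gaps between consecutive values (wrapping around): 40.15°, 0.07°, 239.01°, 8.99°, 5.20°, 38.88°, 27.70°.
Largest gap = 239.01° ⇒ minimal covering band is its complement: 360° − 239.01° = 120.99°.
Band runs from +119.21° eastward to -119.80°, crossing the antimeridian.

120.99°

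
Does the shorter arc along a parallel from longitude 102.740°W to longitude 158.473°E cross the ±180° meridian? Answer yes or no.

Yes

Naïve |158.473 − -102.740| = 261.213° > 180°, so the shorter arc goes the other way round — across 180°.
Signed shortest Δλ = ((158.473 − -102.740 + 180) mod 360) − 180 = -98.787°.
Going west by 98.787° from -102.740° passes through 180° before reaching +158.473°.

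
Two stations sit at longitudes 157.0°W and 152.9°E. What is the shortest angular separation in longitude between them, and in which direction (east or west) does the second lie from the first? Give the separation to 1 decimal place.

Raw difference: 152.9 − -157.0 = 309.9°.
Normalise into (−180°, 180°]: 309.9° − 360° = -50.1°.
Negative ⇒ the second point lies to the west; separation 50.1°.

50.1° west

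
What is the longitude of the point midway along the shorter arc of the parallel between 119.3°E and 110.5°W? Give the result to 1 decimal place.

Signed shortest Δλ from +119.3° to -110.5° is +130.2°.
Midpoint longitude = +119.3° + (+130.2°)/2 = +119.3° + 65.1° = +184.4°.
Normalise into (−180°, 180°]: -175.6°.
(The naïve average (+119.3 + -110.5)/2 = 4.4° is on the wrong side of the globe.)

175.6°W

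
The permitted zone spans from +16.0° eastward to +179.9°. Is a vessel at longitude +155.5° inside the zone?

Yes

Band width going east from +16.0° to +179.9°: ((179.9 − 16.0) mod 360) = 163.9°.
Offset of +155.5° east of the west edge: ((155.5 − 16.0) mod 360) = 139.5°.
139.5° ≤ 163.9° ⇒ inside.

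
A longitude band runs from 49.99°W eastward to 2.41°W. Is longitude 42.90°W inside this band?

Band width going east from -49.99° to -2.41°: ((-2.41 − -49.99) mod 360) = 47.58°.
Offset of -42.90° east of the west edge: ((-42.90 − -49.99) mod 360) = 7.09°.
7.09° ≤ 47.58° ⇒ inside.

Yes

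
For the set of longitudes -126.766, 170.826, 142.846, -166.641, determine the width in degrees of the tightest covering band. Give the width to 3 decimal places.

Sort the longitudes: -166.641°, -126.766°, +142.846°, +170.826°.
Eastward gaps between consecutive values (wrapping around): 39.875°, 269.612°, 27.980°, 22.533°.
Largest gap = 269.612° ⇒ minimal covering band is its complement: 360° − 269.612° = 90.388°.
Band runs from +142.846° eastward to -126.766°, crossing the antimeridian.

90.388°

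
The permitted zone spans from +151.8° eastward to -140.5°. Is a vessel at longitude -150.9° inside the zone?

Band width going east from +151.8° to -140.5°: ((-140.5 − 151.8) mod 360) = 67.7°.
Offset of -150.9° east of the west edge: ((-150.9 − 151.8) mod 360) = 57.3°.
57.3° ≤ 67.7° ⇒ inside.

Yes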